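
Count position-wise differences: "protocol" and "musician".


Comparing character by character (same length = 8):
  Pos 0: 'p' vs 'm' !=
  Pos 1: 'r' vs 'u' !=
  Pos 2: 'o' vs 's' !=
  Pos 3: 't' vs 'i' !=
  Pos 4: 'o' vs 'c' !=
  Pos 5: 'c' vs 'i' !=
  Pos 6: 'o' vs 'a' !=
  Pos 7: 'l' vs 'n' !=
Hamming distance = 8


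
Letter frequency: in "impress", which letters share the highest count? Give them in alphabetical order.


Word: "impress"
Letter counts:
  'e': 1
  'i': 1
  'm': 1
  'p': 1
  'r': 1
  's': 2
Maximum count = 2
Most frequent = 's' (2 times each)


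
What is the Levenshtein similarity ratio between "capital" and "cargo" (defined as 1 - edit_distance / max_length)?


Word 1: "capital" (length 7)
Word 2: "cargo" (length 5)
One optimal edit sequence:
  1. keep 'c'
  2. keep 'a'
  3. delete 'p'  (+1)
  4. delete 'i'  (+1)
  5. substitute 't' -> 'r'  (+1)
  6. substitute 'a' -> 'g'  (+1)
  7. substitute 'l' -> 'o'  (+1)
Edit distance = 5
Max length = max(7, 5) = 7
Similarity = 1 - 5/7
= 0.2857


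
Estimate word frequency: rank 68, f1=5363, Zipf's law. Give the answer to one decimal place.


Zipf's law: f(r) = f(1) / r
f(1) = 5363
f(68) = 5363 / 68
= 78.9 occurrences


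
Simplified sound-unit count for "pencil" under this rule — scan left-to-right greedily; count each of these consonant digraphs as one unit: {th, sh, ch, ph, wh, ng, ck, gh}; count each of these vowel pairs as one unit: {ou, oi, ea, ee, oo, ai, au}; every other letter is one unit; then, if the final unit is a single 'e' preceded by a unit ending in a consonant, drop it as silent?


Word: "pencil" (6 letters)
Left-to-right scan:
  (1) 'p' (letter)
  (2) 'e' (letter)
  (3) 'n' (letter)
  (4) 'c' (letter)
  (5) 'i' (letter)
  (6) 'l' (letter)
Units from scan: 6
Sound units = 6 units


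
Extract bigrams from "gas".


Word: "gas" (length 3)
Number of bigrams = 3 - 2 + 1 = 2
  Position 0: "ga"
  Position 1: "as"
Bigrams = "ga", "as"


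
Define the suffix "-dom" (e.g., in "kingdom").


Suffix: -dom
As in: kingdom -> king + -dom
Meaning = state / realm


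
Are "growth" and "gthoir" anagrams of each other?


Word 1: "growth" → sorted: ghortw
Word 2: "gthoir" → sorted: ghiort
Same letters? ghortw != ghiort
Anagram = No


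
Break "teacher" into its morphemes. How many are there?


Word: "teacher"
Morphemes: teach / -er
Each morpheme carries meaning
= 2 morphemes


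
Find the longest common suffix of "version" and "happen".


Word 1: "version"
Word 2: "happen"
Comparing from end:
  Pos -1: 'n' == 'n'
  Pos -2: 'o' != 'e' (stop)
LCS = "n" (length 1)


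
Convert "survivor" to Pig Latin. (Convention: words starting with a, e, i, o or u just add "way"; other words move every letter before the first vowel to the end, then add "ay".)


Word: "survivor"
Starts with consonant(s) → move to end, add 'ay'
Consonant cluster: "s"
Pig Latin = "urvivorsay"


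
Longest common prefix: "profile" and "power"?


Word 1: "profile"
Word 2: "power"
Comparing from start:
  Pos 0: 'p' == 'p'
  Pos 1: 'r' != 'o' (stop)
LCP = "p" (length 1)


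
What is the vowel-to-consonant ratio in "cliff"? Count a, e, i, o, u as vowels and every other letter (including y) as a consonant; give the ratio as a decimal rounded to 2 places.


Word: "cliff"
Vowels (a,e,i,o,u): 1
Consonants: 4
Ratio = 1/4
= 0.25


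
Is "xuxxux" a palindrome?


Word: "xuxxux"
Reversed: "xuxxux"
Forward == Backward? xuxxux == xuxxux
Palindrome = Yes


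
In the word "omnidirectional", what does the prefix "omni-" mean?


Prefix: omni-
As in: omnidirectional -> omni- + directional
Meaning = all


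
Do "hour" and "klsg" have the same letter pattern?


Pattern of "hour": [0, 1, 2, 3]
Pattern of "klsg": [0, 1, 2, 3]
Patterns match
Same pattern = Yes


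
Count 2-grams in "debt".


Word: "debt" (length 4)
Number of 2-grams = length - 2 + 1 = 4 - 2 + 1
= 3


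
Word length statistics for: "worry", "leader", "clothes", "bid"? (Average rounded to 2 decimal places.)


Lengths: "worry"=5, "leader"=6, "clothes"=7, "bid"=3
Sum = 21, Count = 4
Average = 21/4 = 5.25
= avg=5.25, min=3, max=7


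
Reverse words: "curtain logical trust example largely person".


Original: "curtain logical trust example largely person"
Words (1..n): curtain | logical | trust | example | largely | person
Reversed (n..1): person | largely | example | trust | logical | curtain
Result = "person largely example trust logical curtain"


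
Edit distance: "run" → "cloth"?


Word 1: "run" (length 3)
Word 2: "cloth" (length 5)
One optimal edit sequence (insert/delete/substitute each cost 1):
  1. insert 'c'  (+1)
  2. insert 'l'  (+1)
  3. substitute 'r' -> 'o'  (+1)
  4. substitute 'u' -> 't'  (+1)
  5. substitute 'n' -> 'h'  (+1)
Total edit operations: 5
Edit distance = 5


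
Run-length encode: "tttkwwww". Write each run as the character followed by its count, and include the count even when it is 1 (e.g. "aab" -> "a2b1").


String: "tttkwwww"
Scanning for consecutive runs:
  't' x 3
  'k' x 1
  'w' x 4
RLE = "t3k1w4"


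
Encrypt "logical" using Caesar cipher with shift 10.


Word: "logical"
Shift: 10
Each letter → (letter + shift) mod 26:
  'l' (11) + 10 = 21 → 'v'
  'o' (14) + 10 = 24 → 'y'
  'g' (6) + 10 = 16 → 'q'
  'i' (8) + 10 = 18 → 's'
  'c' (2) + 10 = 12 → 'm'
  'a' (0) + 10 = 10 → 'k'
  'l' (11) + 10 = 21 → 'v'
Result = "vyqsmkv"


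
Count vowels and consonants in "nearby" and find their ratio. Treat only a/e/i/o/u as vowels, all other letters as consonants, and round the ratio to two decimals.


Word: "nearby"
Vowels (a,e,i,o,u): 2
Consonants: 4
Ratio = 2/4
= 0.50


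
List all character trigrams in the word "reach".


Word: "reach" (length 5)
Number of trigrams = 5 - 3 + 1 = 3
  Position 0: "rea"
  Position 1: "eac"
  Position 2: "ach"
Trigrams = "rea", "eac", "ach"


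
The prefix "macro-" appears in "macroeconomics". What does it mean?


Prefix: macro-
As in: macroeconomics -> macro- + economics
Meaning = large


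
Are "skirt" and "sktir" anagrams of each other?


Word 1: "skirt" → sorted: ikrst
Word 2: "sktir" → sorted: ikrst
Same letters? ikrst == ikrst
Anagram = Yes


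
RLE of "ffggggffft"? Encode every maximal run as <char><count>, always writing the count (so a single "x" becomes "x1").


String: "ffggggffft"
Scanning for consecutive runs:
  'f' x 2
  'g' x 4
  'f' x 3
  't' x 1
RLE = "f2g4f3t1"


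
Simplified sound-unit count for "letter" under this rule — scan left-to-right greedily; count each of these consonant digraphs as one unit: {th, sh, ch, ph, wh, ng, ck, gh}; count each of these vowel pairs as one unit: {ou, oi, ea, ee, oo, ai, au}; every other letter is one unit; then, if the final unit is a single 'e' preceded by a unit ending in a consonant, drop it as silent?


Word: "letter" (6 letters)
Left-to-right scan:
  [1] 'l' (letter)
  [2] 'e' (letter)
  [3] 't' (letter)
  [4] 't' (letter)
  [5] 'e' (letter)
  [6] 'r' (letter)
Units from scan: 6
Sound units = 6 units


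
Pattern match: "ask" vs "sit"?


Pattern of "ask": [0, 1, 2]
Pattern of "sit": [0, 1, 2]
Patterns match
Same pattern = Yes


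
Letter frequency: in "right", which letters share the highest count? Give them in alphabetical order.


Word: "right"
Letter counts:
  'g': 1
  'h': 1
  'i': 1
  'r': 1
  't': 1
Maximum count = 1
Most frequent = 'g', 'h', 'i', 'r', 't' (1 time each)


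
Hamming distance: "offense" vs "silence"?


Comparing character by character (same length = 7):
  Pos 0: 'o' vs 's' !=
  Pos 1: 'f' vs 'i' !=
  Pos 2: 'f' vs 'l' !=
  Pos 3: 'e' vs 'e' =
  Pos 4: 'n' vs 'n' =
  Pos 5: 's' vs 'c' !=
  Pos 6: 'e' vs 'e' =
Hamming distance = 4


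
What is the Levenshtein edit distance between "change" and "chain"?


Word 1: "change" (length 6)
Word 2: "chain" (length 5)
One optimal edit sequence (insert/delete/substitute each cost 1):
  1. keep 'c'
  2. keep 'h'
  3. keep 'a'
  4. delete 'n'  (+1)
  5. substitute 'g' -> 'i'  (+1)
  6. substitute 'e' -> 'n'  (+1)
Total edit operations: 3
Edit distance = 3


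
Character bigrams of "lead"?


Word: "lead" (length 4)
Number of bigrams = 4 - 2 + 1 = 3
  Position 0: "le"
  Position 1: "ea"
  Position 2: "ad"
Bigrams = "le", "ea", "ad"


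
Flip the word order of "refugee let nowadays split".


Original: "refugee let nowadays split"
Words (1..n): refugee | let | nowadays | split
Reversed (n..1): split | nowadays | let | refugee
Result = "split nowadays let refugee"


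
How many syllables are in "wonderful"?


Word: "wonderful"
Syllable breakdown: won · der · ful
Counting: 3 parts
= 3 syllables


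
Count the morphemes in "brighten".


Word: "brighten"
Morphemes: bright / -en
Each morpheme carries meaning
= 2 morphemes


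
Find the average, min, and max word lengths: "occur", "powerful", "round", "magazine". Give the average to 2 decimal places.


Lengths: "occur"=5, "powerful"=8, "round"=5, "magazine"=8
Sum = 26, Count = 4
Average = 26/4 = 6.50
= avg=6.50, min=5, max=8


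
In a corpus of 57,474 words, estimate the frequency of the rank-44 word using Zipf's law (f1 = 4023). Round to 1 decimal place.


Zipf's law: f(r) = f(1) / r
f(1) = 4023
f(44) = 4023 / 44
= 91.4 occurrences


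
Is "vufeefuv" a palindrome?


Word: "vufeefuv"
Reversed: "vufeefuv"
Forward == Backward? vufeefuv == vufeefuv
Palindrome = Yes


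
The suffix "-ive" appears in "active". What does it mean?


Suffix: -ive
Example: active = act + -ive
Meaning = tending to


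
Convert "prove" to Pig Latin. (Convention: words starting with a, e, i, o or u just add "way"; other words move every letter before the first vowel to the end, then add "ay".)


Word: "prove"
Starts with consonant(s) → move to end, add 'ay'
Consonant cluster: "pr"
Pig Latin = "ovepray"


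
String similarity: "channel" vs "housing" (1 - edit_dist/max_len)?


Word 1: "channel" (length 7)
Word 2: "housing" (length 7)
One optimal edit sequence:
  1. substitute 'c' -> 'h'  (+1)
  2. substitute 'h' -> 'o'  (+1)
  3. substitute 'a' -> 'u'  (+1)
  4. substitute 'n' -> 's'  (+1)
  5. substitute 'n' -> 'i'  (+1)
  6. substitute 'e' -> 'n'  (+1)
  7. substitute 'l' -> 'g'  (+1)
Edit distance = 7
Max length = max(7, 7) = 7
Similarity = 1 - 7/7
= 0.0000


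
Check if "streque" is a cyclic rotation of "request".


Word: "request", Candidate: "streque"
Method: check if candidate is substring of word+word
"requestrequest" contains "streque"? Yes
Is rotation = Yes


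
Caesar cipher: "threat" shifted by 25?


Word: "threat"
Shift: 25
Each letter → (letter + shift) mod 26:
  't' (19) + 25 = 18 → 's'
  'h' (7) + 25 = 6 → 'g'
  'r' (17) + 25 = 16 → 'q'
  'e' (4) + 25 = 3 → 'd'
  'a' (0) + 25 = 25 → 'z'
  't' (19) + 25 = 18 → 's'
Result = "sgqdzs"


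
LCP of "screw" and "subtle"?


Word 1: "screw"
Word 2: "subtle"
Comparing from start:
  Pos 0: 's' == 's'
  Pos 1: 'c' != 'u' (stop)
LCP = "s" (length 1)


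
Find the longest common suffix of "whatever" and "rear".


Word 1: "whatever"
Word 2: "rear"
Comparing from end:
  Pos -1: 'r' == 'r'
  Pos -2: 'e' != 'a' (stop)
LCS = "r" (length 1)


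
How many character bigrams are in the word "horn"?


Word: "horn" (length 4)
Number of 2-grams = length - 2 + 1 = 4 - 2 + 1
= 3


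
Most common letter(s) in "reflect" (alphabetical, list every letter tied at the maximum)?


Word: "reflect"
Letter counts:
  'c': 1
  'e': 2
  'f': 1
  'l': 1
  'r': 1
  't': 1
Maximum count = 2
Most frequent = 'e' (2 times each)


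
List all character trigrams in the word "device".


Word: "device" (length 6)
Number of trigrams = 6 - 3 + 1 = 4
  Position 0: "dev"
  Position 1: "evi"
  Position 2: "vic"
  Position 3: "ice"
Trigrams = "dev", "evi", "vic", "ice"


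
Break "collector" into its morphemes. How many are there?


Word: "collector"
Morphemes: collect | -or
Each morpheme carries meaning
= 2 morphemes


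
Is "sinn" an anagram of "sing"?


Word 1: "sing" → sorted: gins
Word 2: "sinn" → sorted: inns
Same letters? gins != inns
Anagram = No


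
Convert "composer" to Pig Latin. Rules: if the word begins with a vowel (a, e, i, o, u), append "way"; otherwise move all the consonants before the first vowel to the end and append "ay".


Word: "composer"
Starts with consonant(s) → move to end, add 'ay'
Consonant cluster: "c"
Pig Latin = "omposercay"


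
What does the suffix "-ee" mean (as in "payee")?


Suffix: -ee
As in: payee -> pay + -ee
Meaning = one who receives


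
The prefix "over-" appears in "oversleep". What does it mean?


Prefix: over-
As in: oversleep -> over- + sleep
Meaning = excessive


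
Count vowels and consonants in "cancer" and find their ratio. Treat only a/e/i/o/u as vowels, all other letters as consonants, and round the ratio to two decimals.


Word: "cancer"
Vowels (a,e,i,o,u): 2
Consonants: 4
Ratio = 2/4
= 0.50


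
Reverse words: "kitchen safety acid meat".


Original: "kitchen safety acid meat"
Words (1..n): kitchen | safety | acid | meat
Reversed (n..1): meat | acid | safety | kitchen
Result = "meat acid safety kitchen"


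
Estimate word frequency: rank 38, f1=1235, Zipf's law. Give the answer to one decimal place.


Zipf's law: f(r) = f(1) / r
f(1) = 1235
f(38) = 1235 / 38
= 32.5 occurrences


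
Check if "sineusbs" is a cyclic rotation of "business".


Word: "business", Candidate: "sineusbs"
Method: check if candidate is substring of word+word
"businessbusiness" contains "sineusbs"? No
Is rotation = No


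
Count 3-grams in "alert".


Word: "alert" (length 5)
Number of 3-grams = length - 3 + 1 = 5 - 3 + 1
= 3


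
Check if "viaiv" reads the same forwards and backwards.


Word: "viaiv"
Reversed: "viaiv"
Forward == Backward? viaiv == viaiv
Palindrome = Yes


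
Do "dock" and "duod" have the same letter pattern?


Pattern of "dock": [0, 1, 2, 3]
Pattern of "duod": [0, 1, 2, 0]
Patterns do not match
Same pattern = No


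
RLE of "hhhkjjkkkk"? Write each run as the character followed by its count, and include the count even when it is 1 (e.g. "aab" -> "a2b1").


String: "hhhkjjkkkk"
Scanning for consecutive runs:
  'h' x 3
  'k' x 1
  'j' x 2
  'k' x 4
RLE = "h3k1j2k4"


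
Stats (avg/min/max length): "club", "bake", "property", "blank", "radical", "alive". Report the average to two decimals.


Lengths: "club"=4, "bake"=4, "property"=8, "blank"=5, "radical"=7, "alive"=5
Sum = 33, Count = 6
Average = 33/6 = 5.50
= avg=5.50, min=4, max=8


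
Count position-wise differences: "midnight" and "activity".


Comparing character by character (same length = 8):
  Pos 0: 'm' vs 'a' !=
  Pos 1: 'i' vs 'c' !=
  Pos 2: 'd' vs 't' !=
  Pos 3: 'n' vs 'i' !=
  Pos 4: 'i' vs 'v' !=
  Pos 5: 'g' vs 'i' !=
  Pos 6: 'h' vs 't' !=
  Pos 7: 't' vs 'y' !=
Hamming distance = 8


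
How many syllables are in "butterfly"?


Word: "butterfly"
Syllable breakdown: but-ter-fly
Counting: 3 parts
= 3 syllables


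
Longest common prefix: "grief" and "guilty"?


Word 1: "grief"
Word 2: "guilty"
Comparing from start:
  Pos 0: 'g' == 'g'
  Pos 1: 'r' != 'u' (stop)
LCP = "g" (length 1)


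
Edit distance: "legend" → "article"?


Word 1: "legend" (length 6)
Word 2: "article" (length 7)
One optimal edit sequence (insert/delete/substitute each cost 1):
  1. insert 'a'  (+1)
  2. substitute 'l' -> 'r'  (+1)
  3. substitute 'e' -> 't'  (+1)
  4. substitute 'g' -> 'i'  (+1)
  5. substitute 'e' -> 'c'  (+1)
  6. substitute 'n' -> 'l'  (+1)
  7. substitute 'd' -> 'e'  (+1)
Total edit operations: 7
Edit distance = 7


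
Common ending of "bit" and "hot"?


Word 1: "bit"
Word 2: "hot"
Comparing from end:
  Pos -1: 't' == 't'
  Pos -2: 'i' != 'o' (stop)
LCS = "t" (length 1)


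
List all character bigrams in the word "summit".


Word: "summit" (length 6)
Number of bigrams = 6 - 2 + 1 = 5
  Position 0: "su"
  Position 1: "um"
  Position 2: "mm"
  Position 3: "mi"
  Position 4: "it"
Bigrams = "su", "um", "mm", "mi", "it"


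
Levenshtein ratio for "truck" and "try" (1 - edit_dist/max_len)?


Word 1: "truck" (length 5)
Word 2: "try" (length 3)
One optimal edit sequence:
  1. keep 't'
  2. keep 'r'
  3. delete 'u'  (+1)
  4. delete 'c'  (+1)
  5. substitute 'k' -> 'y'  (+1)
Edit distance = 3
Max length = max(5, 3) = 5
Similarity = 1 - 3/5
= 0.4000


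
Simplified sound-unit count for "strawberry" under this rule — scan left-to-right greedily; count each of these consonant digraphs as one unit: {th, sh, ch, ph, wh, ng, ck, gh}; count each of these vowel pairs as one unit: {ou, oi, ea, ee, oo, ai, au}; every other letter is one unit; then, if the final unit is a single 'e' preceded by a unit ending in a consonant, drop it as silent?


Word: "strawberry" (10 letters)
Left-to-right scan:
  [1] 's' (letter)
  [2] 't' (letter)
  [3] 'r' (letter)
  [4] 'a' (letter)
  [5] 'w' (letter)
  [6] 'b' (letter)
  [7] 'e' (letter)
  [8] 'r' (letter)
  [9] 'r' (letter)
  [10] 'y' (letter)
Units from scan: 10
Sound units = 10 units


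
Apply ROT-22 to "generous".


Word: "generous"
Shift: 22
Each letter → (letter + shift) mod 26:
  'g' (6) + 22 = 2 → 'c'
  'e' (4) + 22 = 0 → 'a'
  'n' (13) + 22 = 9 → 'j'
  'e' (4) + 22 = 0 → 'a'
  'r' (17) + 22 = 13 → 'n'
  'o' (14) + 22 = 10 → 'k'
  'u' (20) + 22 = 16 → 'q'
  's' (18) + 22 = 14 → 'o'
Result = "cajankqo"


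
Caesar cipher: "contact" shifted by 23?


Word: "contact"
Shift: 23
Each letter → (letter + shift) mod 26:
  'c' (2) + 23 = 25 → 'z'
  'o' (14) + 23 = 11 → 'l'
  'n' (13) + 23 = 10 → 'k'
  't' (19) + 23 = 16 → 'q'
  'a' (0) + 23 = 23 → 'x'
  'c' (2) + 23 = 25 → 'z'
  't' (19) + 23 = 16 → 'q'
Result = "zlkqxzq"


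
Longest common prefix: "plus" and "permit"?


Word 1: "plus"
Word 2: "permit"
Comparing from start:
  Pos 0: 'p' == 'p'
  Pos 1: 'l' != 'e' (stop)
LCP = "p" (length 1)


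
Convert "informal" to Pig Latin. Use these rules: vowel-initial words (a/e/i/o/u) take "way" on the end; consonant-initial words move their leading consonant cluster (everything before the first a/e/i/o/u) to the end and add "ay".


Word: "informal"
Starts with vowel → add 'way'
Pig Latin = "informalway"


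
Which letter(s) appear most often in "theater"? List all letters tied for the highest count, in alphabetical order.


Word: "theater"
Letter counts:
  'a': 1
  'e': 2
  'h': 1
  'r': 1
  't': 2
Maximum count = 2
Most frequent = 'e', 't' (2 times each)


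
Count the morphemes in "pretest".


Word: "pretest"
Morphemes: pre- / test
Each morpheme carries meaning
= 2 morphemes


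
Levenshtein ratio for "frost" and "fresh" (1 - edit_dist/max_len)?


Word 1: "frost" (length 5)
Word 2: "fresh" (length 5)
One optimal edit sequence:
  1. keep 'f'
  2. keep 'r'
  3. substitute 'o' -> 'e'  (+1)
  4. keep 's'
  5. substitute 't' -> 'h'  (+1)
Edit distance = 2
Max length = max(5, 5) = 5
Similarity = 1 - 2/5
= 0.6000


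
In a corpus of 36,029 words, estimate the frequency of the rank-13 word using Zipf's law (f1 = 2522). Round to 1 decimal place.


Zipf's law: f(r) = f(1) / r
f(1) = 2522
f(13) = 2522 / 13
= 194.0 occurrences


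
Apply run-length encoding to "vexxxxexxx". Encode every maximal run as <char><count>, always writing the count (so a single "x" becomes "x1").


String: "vexxxxexxx"
Scanning for consecutive runs:
  'v' x 1
  'e' x 1
  'x' x 4
  'e' x 1
  'x' x 3
RLE = "v1e1x4e1x3"


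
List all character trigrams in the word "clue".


Word: "clue" (length 4)
Number of trigrams = 4 - 3 + 1 = 2
  Position 0: "clu"
  Position 1: "lue"
Trigrams = "clu", "lue"


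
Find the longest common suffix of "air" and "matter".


Word 1: "air"
Word 2: "matter"
Comparing from end:
  Pos -1: 'r' == 'r'
  Pos -2: 'i' != 'e' (stop)
LCS = "r" (length 1)


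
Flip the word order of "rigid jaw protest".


Original: "rigid jaw protest"
Words (1..n): rigid | jaw | protest
Reversed (n..1): protest | jaw | rigid
Result = "protest jaw rigid"


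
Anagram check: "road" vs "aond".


Word 1: "road" → sorted: ador
Word 2: "aond" → sorted: adno
Same letters? ador != adno
Anagram = No


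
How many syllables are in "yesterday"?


Word: "yesterday"
Syllable breakdown: yes | ter | day
Counting: 3 parts
= 3 syllables


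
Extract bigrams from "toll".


Word: "toll" (length 4)
Number of bigrams = 4 - 2 + 1 = 3
  Position 0: "to"
  Position 1: "ol"
  Position 2: "ll"
Bigrams = "to", "ol", "ll"


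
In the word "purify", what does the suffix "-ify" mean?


Suffix: -ify
Example: purify (pure + -ify, with a spelling change)
Meaning = to make


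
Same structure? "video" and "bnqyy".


Pattern of "video": [0, 1, 2, 3, 4]
Pattern of "bnqyy": [0, 1, 2, 3, 3]
Patterns do not match
Same pattern = No


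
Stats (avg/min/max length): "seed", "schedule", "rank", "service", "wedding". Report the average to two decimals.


Lengths: "seed"=4, "schedule"=8, "rank"=4, "service"=7, "wedding"=7
Sum = 30, Count = 5
Average = 30/5 = 6.00
= avg=6.00, min=4, max=8


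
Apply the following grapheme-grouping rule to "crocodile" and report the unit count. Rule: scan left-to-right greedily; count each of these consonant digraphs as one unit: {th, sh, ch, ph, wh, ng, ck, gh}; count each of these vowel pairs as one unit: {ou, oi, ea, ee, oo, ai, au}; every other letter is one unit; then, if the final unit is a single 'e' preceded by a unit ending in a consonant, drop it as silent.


Word: "crocodile" (9 letters)
Left-to-right scan:
  (1) 'c' (letter)
  (2) 'r' (letter)
  (3) 'o' (letter)
  (4) 'c' (letter)
  (5) 'o' (letter)
  (6) 'd' (letter)
  (7) 'i' (letter)
  (8) 'l' (letter)
  (9) 'e' (letter)
Units from scan: 9
Final unit is 'e' after a consonant -> drop as silent (-1)
Sound units = 8 units


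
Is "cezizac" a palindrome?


Word: "cezizac"
Reversed: "cazizec"
Forward == Backward? cezizac != cazizec
Palindrome = No


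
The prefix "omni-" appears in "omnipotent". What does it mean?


Prefix: omni-
Example: omnipotent (omni- + potent)
Meaning = all


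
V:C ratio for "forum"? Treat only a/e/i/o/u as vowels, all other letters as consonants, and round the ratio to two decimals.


Word: "forum"
Vowels (a,e,i,o,u): 2
Consonants: 3
Ratio = 2/3
= 0.67


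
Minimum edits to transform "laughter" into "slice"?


Word 1: "laughter" (length 8)
Word 2: "slice" (length 5)
One optimal edit sequence (insert/delete/substitute each cost 1):
  1. delete 'l'  (+1)
  2. delete 'a'  (+1)
  3. substitute 'u' -> 's'  (+1)
  4. substitute 'g' -> 'l'  (+1)
  5. substitute 'h' -> 'i'  (+1)
  6. substitute 't' -> 'c'  (+1)
  7. keep 'e'
  8. delete 'r'  (+1)
Total edit operations: 7
Edit distance = 7


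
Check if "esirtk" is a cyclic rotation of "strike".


Word: "strike", Candidate: "esirtk"
Method: check if candidate is substring of word+word
"strikestrike" contains "esirtk"? No
Is rotation = No


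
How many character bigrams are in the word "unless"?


Word: "unless" (length 6)
Number of 2-grams = length - 2 + 1 = 6 - 2 + 1
= 5


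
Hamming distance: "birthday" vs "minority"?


Comparing character by character (same length = 8):
  Pos 0: 'b' vs 'm' !=
  Pos 1: 'i' vs 'i' =
  Pos 2: 'r' vs 'n' !=
  Pos 3: 't' vs 'o' !=
  Pos 4: 'h' vs 'r' !=
  Pos 5: 'd' vs 'i' !=
  Pos 6: 'a' vs 't' !=
  Pos 7: 'y' vs 'y' =
Hamming distance = 6


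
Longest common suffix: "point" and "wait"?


Word 1: "point"
Word 2: "wait"
Comparing from end:
  Pos -1: 't' == 't'
  Pos -2: 'n' != 'i' (stop)
LCS = "t" (length 1)


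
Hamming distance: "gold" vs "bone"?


Comparing character by character (same length = 4):
  Pos 0: 'g' vs 'b' !=
  Pos 1: 'o' vs 'o' =
  Pos 2: 'l' vs 'n' !=
  Pos 3: 'd' vs 'e' !=
Hamming distance = 3


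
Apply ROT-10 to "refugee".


Word: "refugee"
Shift: 10
Each letter → (letter + shift) mod 26:
  'r' (17) + 10 = 1 → 'b'
  'e' (4) + 10 = 14 → 'o'
  'f' (5) + 10 = 15 → 'p'
  'u' (20) + 10 = 4 → 'e'
  'g' (6) + 10 = 16 → 'q'
  'e' (4) + 10 = 14 → 'o'
  'e' (4) + 10 = 14 → 'o'
Result = "bopeqoo"


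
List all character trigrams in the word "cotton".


Word: "cotton" (length 6)
Number of trigrams = 6 - 3 + 1 = 4
  Position 0: "cot"
  Position 1: "ott"
  Position 2: "tto"
  Position 3: "ton"
Trigrams = "cot", "ott", "tto", "ton"


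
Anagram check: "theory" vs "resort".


Word 1: "theory" → sorted: ehorty
Word 2: "resort" → sorted: eorrst
Same letters? ehorty != eorrst
Anagram = No


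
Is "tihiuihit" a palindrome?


Word: "tihiuihit"
Reversed: "tihiuihit"
Forward == Backward? tihiuihit == tihiuihit
Palindrome = Yes


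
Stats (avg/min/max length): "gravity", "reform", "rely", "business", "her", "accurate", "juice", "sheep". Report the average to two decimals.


Lengths: "gravity"=7, "reform"=6, "rely"=4, "business"=8, "her"=3, "accurate"=8, "juice"=5, "sheep"=5
Sum = 46, Count = 8
Average = 46/8 = 5.75
= avg=5.75, min=3, max=8


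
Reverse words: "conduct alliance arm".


Original: "conduct alliance arm"
Words (1..n): conduct | alliance | arm
Reversed (n..1): arm | alliance | conduct
Result = "arm alliance conduct"


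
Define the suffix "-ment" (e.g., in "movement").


Suffix: -ment
Example: movement = move + -ment
Meaning = result of action


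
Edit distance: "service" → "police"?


Word 1: "service" (length 7)
Word 2: "police" (length 6)
One optimal edit sequence (insert/delete/substitute each cost 1):
  1. delete 's'  (+1)
  2. substitute 'e' -> 'p'  (+1)
  3. substitute 'r' -> 'o'  (+1)
  4. substitute 'v' -> 'l'  (+1)
  5. keep 'i'
  6. keep 'c'
  7. keep 'e'
Total edit operations: 4
Edit distance = 4


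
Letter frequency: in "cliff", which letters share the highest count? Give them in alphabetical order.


Word: "cliff"
Letter counts:
  'c': 1
  'f': 2
  'i': 1
  'l': 1
Maximum count = 2
Most frequent = 'f' (2 times each)


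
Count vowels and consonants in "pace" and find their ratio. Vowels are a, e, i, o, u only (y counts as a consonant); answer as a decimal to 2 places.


Word: "pace"
Vowels (a,e,i,o,u): 2
Consonants: 2
Ratio = 2/2
= 1.00


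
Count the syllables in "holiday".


Word: "holiday"
Syllable breakdown: hol | i | day
Counting: 3 parts
= 3 syllables


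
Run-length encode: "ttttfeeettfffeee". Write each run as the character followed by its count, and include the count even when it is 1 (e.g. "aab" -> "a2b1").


String: "ttttfeeettfffeee"
Scanning for consecutive runs:
  't' x 4
  'f' x 1
  'e' x 3
  't' x 2
  'f' x 3
  'e' x 3
RLE = "t4f1e3t2f3e3"


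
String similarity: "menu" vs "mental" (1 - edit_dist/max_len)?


Word 1: "menu" (length 4)
Word 2: "mental" (length 6)
One optimal edit sequence:
  1. keep 'm'
  2. keep 'e'
  3. keep 'n'
  4. insert 't'  (+1)
  5. insert 'a'  (+1)
  6. substitute 'u' -> 'l'  (+1)
Edit distance = 3
Max length = max(4, 6) = 6
Similarity = 1 - 3/6
= 0.5000


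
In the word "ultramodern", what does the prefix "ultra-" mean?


Prefix: ultra-
As in: ultramodern -> ultra- + modern
Meaning = beyond


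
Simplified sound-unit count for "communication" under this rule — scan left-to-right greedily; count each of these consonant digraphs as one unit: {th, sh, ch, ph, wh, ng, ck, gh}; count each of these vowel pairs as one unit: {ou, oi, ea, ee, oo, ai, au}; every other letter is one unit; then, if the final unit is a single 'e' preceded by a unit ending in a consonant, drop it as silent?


Word: "communication" (13 letters)
Left-to-right scan:
  (1) 'c' (letter)
  (2) 'o' (letter)
  (3) 'm' (letter)
  (4) 'm' (letter)
  (5) 'u' (letter)
  (6) 'n' (letter)
  (7) 'i' (letter)
  (8) 'c' (letter)
  (9) 'a' (letter)
  (10) 't' (letter)
  (11) 'i' (letter)
  (12) 'o' (letter)
  (13) 'n' (letter)
Units from scan: 13
Sound units = 13 units


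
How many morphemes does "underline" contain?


Word: "underline"
Morphemes: under- / line
Each morpheme carries meaning
= 2 morphemes


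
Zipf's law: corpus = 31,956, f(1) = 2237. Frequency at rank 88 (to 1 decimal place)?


Zipf's law: f(r) = f(1) / r
f(1) = 2237
f(88) = 2237 / 88
= 25.4 occurrences


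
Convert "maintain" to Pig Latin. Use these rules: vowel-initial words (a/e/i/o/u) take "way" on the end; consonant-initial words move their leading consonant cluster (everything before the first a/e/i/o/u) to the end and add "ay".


Word: "maintain"
Starts with consonant(s) → move to end, add 'ay'
Consonant cluster: "m"
Pig Latin = "aintainmay"


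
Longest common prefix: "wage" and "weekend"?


Word 1: "wage"
Word 2: "weekend"
Comparing from start:
  Pos 0: 'w' == 'w'
  Pos 1: 'a' != 'e' (stop)
LCP = "w" (length 1)


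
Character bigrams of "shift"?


Word: "shift" (length 5)
Number of bigrams = 5 - 2 + 1 = 4
  Position 0: "sh"
  Position 1: "hi"
  Position 2: "if"
  Position 3: "ft"
Bigrams = "sh", "hi", "if", "ft"


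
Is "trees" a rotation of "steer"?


Word: "steer", Candidate: "trees"
Method: check if candidate is substring of word+word
"steersteer" contains "trees"? No
Is rotation = No


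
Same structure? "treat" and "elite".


Pattern of "treat": [0, 1, 2, 3, 0]
Pattern of "elite": [0, 1, 2, 3, 0]
Patterns match
Same pattern = Yes


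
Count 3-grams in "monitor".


Word: "monitor" (length 7)
Number of 3-grams = length - 3 + 1 = 7 - 3 + 1
= 5


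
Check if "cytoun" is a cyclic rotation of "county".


Word: "county", Candidate: "cytoun"
Method: check if candidate is substring of word+word
"countycounty" contains "cytoun"? No
Is rotation = No


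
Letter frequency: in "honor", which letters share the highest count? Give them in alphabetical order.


Word: "honor"
Letter counts:
  'h': 1
  'n': 1
  'o': 2
  'r': 1
Maximum count = 2
Most frequent = 'o' (2 times each)


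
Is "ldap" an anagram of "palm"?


Word 1: "palm" → sorted: almp
Word 2: "ldap" → sorted: adlp
Same letters? almp != adlp
Anagram = No


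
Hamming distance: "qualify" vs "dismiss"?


Comparing character by character (same length = 7):
  Pos 0: 'q' vs 'd' !=
  Pos 1: 'u' vs 'i' !=
  Pos 2: 'a' vs 's' !=
  Pos 3: 'l' vs 'm' !=
  Pos 4: 'i' vs 'i' =
  Pos 5: 'f' vs 's' !=
  Pos 6: 'y' vs 's' !=
Hamming distance = 6


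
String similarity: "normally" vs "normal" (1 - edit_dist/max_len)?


Word 1: "normally" (length 8)
Word 2: "normal" (length 6)
One optimal edit sequence:
  1. keep 'n'
  2. keep 'o'
  3. keep 'r'
  4. keep 'm'
  5. keep 'a'
  6. delete 'l'  (+1)
  7. keep 'l'
  8. delete 'y'  (+1)
Edit distance = 2
Max length = max(8, 6) = 8
Similarity = 1 - 2/8
= 0.7500


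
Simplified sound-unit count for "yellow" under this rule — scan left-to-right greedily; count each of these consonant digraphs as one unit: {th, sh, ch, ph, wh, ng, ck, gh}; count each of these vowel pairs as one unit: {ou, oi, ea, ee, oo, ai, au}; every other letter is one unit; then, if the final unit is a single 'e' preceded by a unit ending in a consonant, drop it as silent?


Word: "yellow" (6 letters)
Left-to-right scan:
  (1) 'y' (letter)
  (2) 'e' (letter)
  (3) 'l' (letter)
  (4) 'l' (letter)
  (5) 'o' (letter)
  (6) 'w' (letter)
Units from scan: 6
Sound units = 6 units


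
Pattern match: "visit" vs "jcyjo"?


Pattern of "visit": [0, 1, 2, 1, 3]
Pattern of "jcyjo": [0, 1, 2, 0, 3]
Patterns do not match
Same pattern = No


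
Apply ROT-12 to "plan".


Word: "plan"
Shift: 12
Each letter → (letter + shift) mod 26:
  'p' (15) + 12 = 1 → 'b'
  'l' (11) + 12 = 23 → 'x'
  'a' (0) + 12 = 12 → 'm'
  'n' (13) + 12 = 25 → 'z'
Result = "bxmz"


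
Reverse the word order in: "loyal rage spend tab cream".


Original: "loyal rage spend tab cream"
Words (1..n): loyal | rage | spend | tab | cream
Reversed (n..1): cream | tab | spend | rage | loyal
Result = "cream tab spend rage loyal"


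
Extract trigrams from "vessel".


Word: "vessel" (length 6)
Number of trigrams = 6 - 3 + 1 = 4
  Position 0: "ves"
  Position 1: "ess"
  Position 2: "sse"
  Position 3: "sel"
Trigrams = "ves", "ess", "sse", "sel"


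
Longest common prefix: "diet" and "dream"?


Word 1: "diet"
Word 2: "dream"
Comparing from start:
  Pos 0: 'd' == 'd'
  Pos 1: 'i' != 'r' (stop)
LCP = "d" (length 1)


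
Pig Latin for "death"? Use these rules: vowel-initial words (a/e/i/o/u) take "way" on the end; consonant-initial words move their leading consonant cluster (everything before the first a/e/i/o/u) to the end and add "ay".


Word: "death"
Starts with consonant(s) → move to end, add 'ay'
Consonant cluster: "d"
Pig Latin = "eathday"


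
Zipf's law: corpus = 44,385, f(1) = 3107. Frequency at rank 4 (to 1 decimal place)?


Zipf's law: f(r) = f(1) / r
f(1) = 3107
f(4) = 3107 / 4
= 776.8 occurrences


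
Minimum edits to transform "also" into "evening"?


Word 1: "also" (length 4)
Word 2: "evening" (length 7)
One optimal edit sequence (insert/delete/substitute each cost 1):
  1. insert 'e'  (+1)
  2. insert 'v'  (+1)
  3. insert 'e'  (+1)
  4. substitute 'a' -> 'n'  (+1)
  5. substitute 'l' -> 'i'  (+1)
  6. substitute 's' -> 'n'  (+1)
  7. substitute 'o' -> 'g'  (+1)
Total edit operations: 7
Edit distance = 7


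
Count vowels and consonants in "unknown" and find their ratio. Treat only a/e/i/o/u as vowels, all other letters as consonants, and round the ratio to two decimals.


Word: "unknown"
Vowels (a,e,i,o,u): 2
Consonants: 5
Ratio = 2/5
= 0.40


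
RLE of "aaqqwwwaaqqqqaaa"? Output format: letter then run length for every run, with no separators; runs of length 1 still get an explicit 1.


String: "aaqqwwwaaqqqqaaa"
Scanning for consecutive runs:
  'a' x 2
  'q' x 2
  'w' x 3
  'a' x 2
  'q' x 4
  'a' x 3
RLE = "a2q2w3a2q4a3"


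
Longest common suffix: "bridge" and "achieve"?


Word 1: "bridge"
Word 2: "achieve"
Comparing from end:
  Pos -1: 'e' == 'e'
  Pos -2: 'g' != 'v' (stop)
LCS = "e" (length 1)


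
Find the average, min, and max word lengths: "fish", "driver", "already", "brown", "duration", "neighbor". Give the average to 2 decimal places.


Lengths: "fish"=4, "driver"=6, "already"=7, "brown"=5, "duration"=8, "neighbor"=8
Sum = 38, Count = 6
Average = 38/6 = 6.33
= avg=6.33, min=4, max=8


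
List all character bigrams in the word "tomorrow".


Word: "tomorrow" (length 8)
Number of bigrams = 8 - 2 + 1 = 7
  Position 0: "to"
  Position 1: "om"
  Position 2: "mo"
  Position 3: "or"
  Position 4: "rr"
  Position 5: "ro"
  Position 6: "ow"
Bigrams = "to", "om", "mo", "or", "rr", "ro", "ow"


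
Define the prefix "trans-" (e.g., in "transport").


Prefix: trans-
Example: transport (trans- + port)
Meaning = across


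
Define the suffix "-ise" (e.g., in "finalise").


Suffix: -ise
Example: finalise (final + -ise)
Meaning = to make


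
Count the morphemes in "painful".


Word: "painful"
Morphemes: pain + -ful
Each morpheme carries meaning
= 2 morphemes


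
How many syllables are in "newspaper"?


Word: "newspaper"
Syllable breakdown: news-pa-per
Counting: 3 parts
= 3 syllables


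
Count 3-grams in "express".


Word: "express" (length 7)
Number of 3-grams = length - 3 + 1 = 7 - 3 + 1
= 5


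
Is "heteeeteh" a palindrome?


Word: "heteeeteh"
Reversed: "heteeeteh"
Forward == Backward? heteeeteh == heteeeteh
Palindrome = Yes


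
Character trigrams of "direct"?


Word: "direct" (length 6)
Number of trigrams = 6 - 3 + 1 = 4
  Position 0: "dir"
  Position 1: "ire"
  Position 2: "rec"
  Position 3: "ect"
Trigrams = "dir", "ire", "rec", "ect"


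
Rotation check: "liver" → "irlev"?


Word: "liver", Candidate: "irlev"
Method: check if candidate is substring of word+word
"liverliver" contains "irlev"? No
Is rotation = No


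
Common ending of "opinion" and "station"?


Word 1: "opinion"
Word 2: "station"
Comparing from end:
  Pos -1: 'n' == 'n'
  Pos -2: 'o' == 'o'
  Pos -3: 'i' == 'i'
  Pos -4: 'n' != 't' (stop)
LCS = "ion" (length 3)


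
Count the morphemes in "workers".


Word: "workers"
Morphemes: work + -er + -s
Each morpheme carries meaning
= 3 morphemes


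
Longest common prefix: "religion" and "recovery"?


Word 1: "religion"
Word 2: "recovery"
Comparing from start:
  Pos 0: 'r' == 'r'
  Pos 1: 'e' == 'e'
  Pos 2: 'l' != 'c' (stop)
LCP = "re" (length 2)


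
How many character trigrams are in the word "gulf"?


Word: "gulf" (length 4)
Number of 3-grams = length - 3 + 1 = 4 - 3 + 1
= 2


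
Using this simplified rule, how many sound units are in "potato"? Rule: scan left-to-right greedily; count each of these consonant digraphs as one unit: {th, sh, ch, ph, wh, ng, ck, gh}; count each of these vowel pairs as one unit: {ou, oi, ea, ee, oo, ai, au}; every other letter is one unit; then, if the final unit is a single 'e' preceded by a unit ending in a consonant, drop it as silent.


Word: "potato" (6 letters)
Left-to-right scan:
  [1] 'p' (letter)
  [2] 'o' (letter)
  [3] 't' (letter)
  [4] 'a' (letter)
  [5] 't' (letter)
  [6] 'o' (letter)
Units from scan: 6
Sound units = 6 units


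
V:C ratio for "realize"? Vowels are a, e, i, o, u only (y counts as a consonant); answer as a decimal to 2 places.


Word: "realize"
Vowels (a,e,i,o,u): 4
Consonants: 3
Ratio = 4/3
= 1.33


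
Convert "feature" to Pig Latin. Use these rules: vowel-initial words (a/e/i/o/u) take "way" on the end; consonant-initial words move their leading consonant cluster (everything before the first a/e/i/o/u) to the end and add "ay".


Word: "feature"
Starts with consonant(s) → move to end, add 'ay'
Consonant cluster: "f"
Pig Latin = "eaturefay"


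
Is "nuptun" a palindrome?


Word: "nuptun"
Reversed: "nutpun"
Forward == Backward? nuptun != nutpun
Palindrome = No


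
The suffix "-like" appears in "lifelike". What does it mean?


Suffix: -like
Example: lifelike (life + -like)
Meaning = resembling


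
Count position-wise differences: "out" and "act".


Comparing character by character (same length = 3):
  Pos 0: 'o' vs 'a' !=
  Pos 1: 'u' vs 'c' !=
  Pos 2: 't' vs 't' =
Hamming distance = 2


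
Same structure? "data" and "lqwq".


Pattern of "data": [0, 1, 2, 1]
Pattern of "lqwq": [0, 1, 2, 1]
Patterns match
Same pattern = Yes


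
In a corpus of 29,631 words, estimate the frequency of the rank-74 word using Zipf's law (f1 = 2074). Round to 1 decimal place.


Zipf's law: f(r) = f(1) / r
f(1) = 2074
f(74) = 2074 / 74
= 28.0 occurrences


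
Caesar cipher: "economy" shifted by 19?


Word: "economy"
Shift: 19
Each letter → (letter + shift) mod 26:
  'e' (4) + 19 = 23 → 'x'
  'c' (2) + 19 = 21 → 'v'
  'o' (14) + 19 = 7 → 'h'
  'n' (13) + 19 = 6 → 'g'
  'o' (14) + 19 = 7 → 'h'
  'm' (12) + 19 = 5 → 'f'
  'y' (24) + 19 = 17 → 'r'
Result = "xvhghfr"


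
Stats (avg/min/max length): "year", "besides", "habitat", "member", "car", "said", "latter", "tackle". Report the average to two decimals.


Lengths: "year"=4, "besides"=7, "habitat"=7, "member"=6, "car"=3, "said"=4, "latter"=6, "tackle"=6
Sum = 43, Count = 8
Average = 43/8 = 5.38
= avg=5.38, min=3, max=7


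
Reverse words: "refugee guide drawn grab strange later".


Original: "refugee guide drawn grab strange later"
Words (1..n): refugee | guide | drawn | grab | strange | later
Reversed (n..1): later | strange | grab | drawn | guide | refugee
Result = "later strange grab drawn guide refugee"


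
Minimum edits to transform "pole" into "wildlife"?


Word 1: "pole" (length 4)
Word 2: "wildlife" (length 8)
One optimal edit sequence (insert/delete/substitute each cost 1):
  1. insert 'w'  (+1)
  2. insert 'i'  (+1)
  3. substitute 'p' -> 'l'  (+1)
  4. substitute 'o' -> 'd'  (+1)
  5. keep 'l'
  6. insert 'i'  (+1)
  7. insert 'f'  (+1)
  8. keep 'e'
Total edit operations: 6
Edit distance = 6
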